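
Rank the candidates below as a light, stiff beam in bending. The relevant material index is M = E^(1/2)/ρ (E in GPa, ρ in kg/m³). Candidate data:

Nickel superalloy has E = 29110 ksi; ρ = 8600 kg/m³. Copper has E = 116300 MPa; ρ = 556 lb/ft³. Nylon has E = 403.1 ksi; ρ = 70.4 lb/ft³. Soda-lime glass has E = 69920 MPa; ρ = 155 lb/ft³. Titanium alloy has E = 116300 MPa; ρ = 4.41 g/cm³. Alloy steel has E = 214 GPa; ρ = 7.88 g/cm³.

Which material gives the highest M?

soda-lime glass

In SI units:
  nickel superalloy: E = 200.7 GPa, ρ = 8600 kg/m³
  copper: E = 116.3 GPa, ρ = 8906 kg/m³
  nylon: E = 2.779 GPa, ρ = 1128 kg/m³
  soda-lime glass: E = 69.92 GPa, ρ = 2483 kg/m³
  titanium alloy: E = 116.3 GPa, ρ = 4410 kg/m³
  alloy steel: E = 214.0 GPa, ρ = 7880 kg/m³
  soda-lime glass: M = 3.37×10⁻³
  titanium alloy: M = 2.45×10⁻³
  alloy steel: M = 1.86×10⁻³
  nickel superalloy: M = 1.65×10⁻³
  nylon: M = 1.48×10⁻³
  copper: M = 1.21×10⁻³
Soda-lime glass ranks first.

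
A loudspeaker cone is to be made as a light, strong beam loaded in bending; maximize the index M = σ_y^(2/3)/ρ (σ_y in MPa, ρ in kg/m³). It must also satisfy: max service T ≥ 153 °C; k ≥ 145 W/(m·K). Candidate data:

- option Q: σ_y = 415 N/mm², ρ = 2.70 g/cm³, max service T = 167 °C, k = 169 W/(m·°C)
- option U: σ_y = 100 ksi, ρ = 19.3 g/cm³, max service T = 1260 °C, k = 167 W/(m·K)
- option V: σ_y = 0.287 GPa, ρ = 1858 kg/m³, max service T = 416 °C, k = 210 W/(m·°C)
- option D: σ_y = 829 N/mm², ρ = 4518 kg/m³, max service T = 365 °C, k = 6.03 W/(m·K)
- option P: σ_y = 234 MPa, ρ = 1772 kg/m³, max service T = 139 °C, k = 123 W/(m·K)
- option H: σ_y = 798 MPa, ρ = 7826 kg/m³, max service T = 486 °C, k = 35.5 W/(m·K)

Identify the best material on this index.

option V

Screen on constraints: max service T ≥ 153 °C; k ≥ 145 W/(m·K). Survivors: option Q, option U, option V.
Normalizing units and computing the index:
  option Q: σ_y = 415.0 MPa, ρ = 2700 kg/m³
  option U: σ_y = 689.5 MPa, ρ = 19300 kg/m³
  option V: σ_y = 287.0 MPa, ρ = 1858 kg/m³
  option V: M = 23.4×10⁻³
  option Q: M = 20.6×10⁻³
  option U: M = 4.04×10⁻³
Highest index: option V.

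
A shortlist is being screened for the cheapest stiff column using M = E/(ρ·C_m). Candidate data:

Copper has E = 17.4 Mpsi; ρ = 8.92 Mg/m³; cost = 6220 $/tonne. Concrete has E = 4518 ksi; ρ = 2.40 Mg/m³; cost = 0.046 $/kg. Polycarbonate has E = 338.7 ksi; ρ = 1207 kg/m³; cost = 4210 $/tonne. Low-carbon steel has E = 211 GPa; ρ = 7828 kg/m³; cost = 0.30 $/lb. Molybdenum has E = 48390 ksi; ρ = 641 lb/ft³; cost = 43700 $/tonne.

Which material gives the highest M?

concrete

Putting every candidate on a common basis:
  copper: E = 120.0 GPa, ρ = 8920 kg/m³, cost = 6.220 $/kg
  concrete: E = 31.15 GPa, ρ = 2400 kg/m³, cost = 0.04600 $/kg
  polycarbonate: E = 2.335 GPa, ρ = 1207 kg/m³, cost = 4.210 $/kg
  low-carbon steel: E = 211.0 GPa, ρ = 7828 kg/m³, cost = 0.6614 $/kg
  molybdenum: E = 333.6 GPa, ρ = 10270 kg/m³, cost = 43.70 $/kg
  concrete: M = 282 MN·m per $
  low-carbon steel: M = 40.8 MN·m per $
  copper: M = 2.16 MN·m per $
  molybdenum: M = 0.744 MN·m per $
  polycarbonate: M = 0.460 MN·m per $
Concrete ranks first.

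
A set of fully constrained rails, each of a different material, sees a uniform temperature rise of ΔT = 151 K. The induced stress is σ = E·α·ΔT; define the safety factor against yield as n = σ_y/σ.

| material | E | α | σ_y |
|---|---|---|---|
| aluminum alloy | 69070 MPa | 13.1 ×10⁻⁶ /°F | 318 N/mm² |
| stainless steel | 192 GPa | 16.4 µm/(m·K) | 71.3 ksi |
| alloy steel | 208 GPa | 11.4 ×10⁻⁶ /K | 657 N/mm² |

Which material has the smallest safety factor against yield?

Per material, after unit conversion:
  aluminum alloy: E = 69.07, α = 23.6, σ_y = 318.0 → σ = 246 MPa, n = 1.29
  stainless steel: E = 192.0, α = 16.4, σ_y = 491.6 → σ = 475 MPa, n = 1.03
  alloy steel: E = 208.0, α = 11.4, σ_y = 657.0 → σ = 358 MPa, n = 1.83
Stainless steel has the lowest safety factor, n = 1.03.

stainless steel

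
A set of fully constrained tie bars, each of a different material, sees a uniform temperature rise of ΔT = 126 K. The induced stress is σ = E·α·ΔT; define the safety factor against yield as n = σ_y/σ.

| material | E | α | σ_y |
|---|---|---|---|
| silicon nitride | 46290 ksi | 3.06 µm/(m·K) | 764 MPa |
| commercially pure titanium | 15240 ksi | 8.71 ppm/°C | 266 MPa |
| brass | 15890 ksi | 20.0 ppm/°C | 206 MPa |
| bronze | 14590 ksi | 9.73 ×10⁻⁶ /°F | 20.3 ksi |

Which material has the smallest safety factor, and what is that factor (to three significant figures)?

Per material, after unit conversion:
  silicon nitride: E = 319.2, α = 3.06, σ_y = 764.0 → σ = 123 MPa, n = 6.21
  commercially pure titanium: E = 105.1, α = 8.71, σ_y = 266.0 → σ = 115 MPa, n = 2.31
  brass: E = 109.6, α = 20.0, σ_y = 206.0 → σ = 276 MPa, n = 0.746
  bronze: E = 100.6, α = 17.5, σ_y = 140.0 → σ = 222 MPa, n = 0.630
The minimum is bronze at n = 0.630.

bronze, n = 0.630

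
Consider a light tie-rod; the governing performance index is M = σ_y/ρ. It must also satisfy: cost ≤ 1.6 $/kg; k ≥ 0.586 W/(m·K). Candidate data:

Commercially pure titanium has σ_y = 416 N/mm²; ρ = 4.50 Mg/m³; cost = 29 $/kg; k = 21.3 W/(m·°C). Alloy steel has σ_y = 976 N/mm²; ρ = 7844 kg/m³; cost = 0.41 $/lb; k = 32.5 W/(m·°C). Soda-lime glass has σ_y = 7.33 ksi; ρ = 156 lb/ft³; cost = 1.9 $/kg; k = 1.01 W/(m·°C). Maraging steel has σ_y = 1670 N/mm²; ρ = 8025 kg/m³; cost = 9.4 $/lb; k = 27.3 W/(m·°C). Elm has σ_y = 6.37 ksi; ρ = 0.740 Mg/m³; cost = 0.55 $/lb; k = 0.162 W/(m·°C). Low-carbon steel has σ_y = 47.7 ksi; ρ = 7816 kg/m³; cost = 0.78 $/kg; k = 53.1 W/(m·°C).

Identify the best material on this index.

Screen on constraints: cost ≤ 1.6 $/kg; k ≥ 0.586 W/(m·K). Survivors: alloy steel, low-carbon steel.
After converting to SI:
  alloy steel: σ_y = 976.0 MPa, ρ = 7844 kg/m³
  low-carbon steel: σ_y = 328.9 MPa, ρ = 7816 kg/m³
  alloy steel: M = 124 kN·m/kg
  low-carbon steel: M = 42.1 kN·m/kg
The maximum is for alloy steel.

alloy steel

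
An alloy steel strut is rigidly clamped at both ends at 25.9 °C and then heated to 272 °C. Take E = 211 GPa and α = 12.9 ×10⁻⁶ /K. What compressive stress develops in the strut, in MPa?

670 MPa

ΔT = 246.1 K. Constrained thermal stress σ = E·α·ΔT = 211.0×10³ MPa × 12.9×10⁻⁶ × 246.1 = 670 MPa (compressive).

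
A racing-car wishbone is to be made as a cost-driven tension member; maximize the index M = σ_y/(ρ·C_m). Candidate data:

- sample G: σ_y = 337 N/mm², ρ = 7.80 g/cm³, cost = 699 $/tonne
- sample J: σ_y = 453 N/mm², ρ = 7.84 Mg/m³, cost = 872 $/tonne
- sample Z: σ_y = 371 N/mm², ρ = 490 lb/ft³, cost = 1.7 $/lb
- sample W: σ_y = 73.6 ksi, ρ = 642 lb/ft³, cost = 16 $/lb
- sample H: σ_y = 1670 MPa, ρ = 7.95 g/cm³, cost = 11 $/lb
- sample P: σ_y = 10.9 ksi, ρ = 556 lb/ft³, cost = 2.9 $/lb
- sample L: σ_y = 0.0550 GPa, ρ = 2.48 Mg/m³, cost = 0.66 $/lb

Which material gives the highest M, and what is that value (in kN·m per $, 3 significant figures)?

Putting every candidate on a common basis:
  sample G: σ_y = 337.0 MPa, ρ = 7800 kg/m³, cost = 0.6990 $/kg
  sample J: σ_y = 453.0 MPa, ρ = 7840 kg/m³, cost = 0.8720 $/kg
  sample Z: σ_y = 371.0 MPa, ρ = 7849 kg/m³, cost = 3.748 $/kg
  sample W: σ_y = 507.5 MPa, ρ = 10280 kg/m³, cost = 35.27 $/kg
  sample H: σ_y = 1670 MPa, ρ = 7950 kg/m³, cost = 24.25 $/kg
  sample P: σ_y = 75.15 MPa, ρ = 8906 kg/m³, cost = 6.393 $/kg
  sample L: σ_y = 55.00 MPa, ρ = 2480 kg/m³, cost = 1.455 $/kg
  sample J: M = 66.3 kN·m per $
  sample G: M = 61.8 kN·m per $
  sample L: M = 15.2 kN·m per $
  sample Z: M = 12.6 kN·m per $
  sample H: M = 8.66 kN·m per $
  sample W: M = 1.40 kN·m per $
  sample P: M = 1.32 kN·m per $
Highest index: sample J.

sample J, M = 66.3 kN·m per $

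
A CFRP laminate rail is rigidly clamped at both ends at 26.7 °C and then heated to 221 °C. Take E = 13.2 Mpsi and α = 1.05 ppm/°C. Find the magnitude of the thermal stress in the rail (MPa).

18.6 MPa

E = 13.2 Mpsi = 91.01 GPa.
ΔT = 194.3 K. Constrained thermal stress σ = E·α·ΔT = 91.01×10³ MPa × 1.05×10⁻⁶ × 194.3 = 18.6 MPa (compressive).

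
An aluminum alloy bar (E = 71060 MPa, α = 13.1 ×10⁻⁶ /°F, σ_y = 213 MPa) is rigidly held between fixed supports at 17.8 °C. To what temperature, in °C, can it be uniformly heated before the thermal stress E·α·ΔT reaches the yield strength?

145 °C

E = 71060 MPa = 71.06 GPa.
α = 13.1×10⁻⁶/°F × 9/5 = 23.6×10⁻⁶/K.
E·α·ΔT = 213.0 MPa ⇒ ΔT = 213.0 / (71.06×10³ × 23.6×10⁻⁶) = 127.1 K.
T = 17.8 + 127.1 = 144.9 °C.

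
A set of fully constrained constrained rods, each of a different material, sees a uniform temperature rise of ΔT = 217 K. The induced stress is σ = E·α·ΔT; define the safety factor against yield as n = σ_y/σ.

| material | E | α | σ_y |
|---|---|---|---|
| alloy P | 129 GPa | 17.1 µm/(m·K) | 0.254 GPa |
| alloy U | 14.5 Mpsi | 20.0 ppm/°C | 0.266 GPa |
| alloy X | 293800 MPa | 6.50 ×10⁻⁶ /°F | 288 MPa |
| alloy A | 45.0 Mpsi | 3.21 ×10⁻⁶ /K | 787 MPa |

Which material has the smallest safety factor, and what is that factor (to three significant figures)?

alloy X, n = 0.386

With everything in SI (GPa, ×10⁻⁶/K, MPa):
  alloy P: E = 129.0, α = 17.1, σ_y = 254.0 → σ = 479 MPa, n = 0.531
  alloy U: E = 99.97, α = 20.0, σ_y = 266.0 → σ = 434 MPa, n = 0.613
  alloy X: E = 293.8, α = 11.7, σ_y = 288.0 → σ = 746 MPa, n = 0.386
  alloy A: E = 310.3, α = 3.21, σ_y = 787.0 → σ = 216 MPa, n = 3.64
Alloy X has the lowest safety factor, n = 0.386.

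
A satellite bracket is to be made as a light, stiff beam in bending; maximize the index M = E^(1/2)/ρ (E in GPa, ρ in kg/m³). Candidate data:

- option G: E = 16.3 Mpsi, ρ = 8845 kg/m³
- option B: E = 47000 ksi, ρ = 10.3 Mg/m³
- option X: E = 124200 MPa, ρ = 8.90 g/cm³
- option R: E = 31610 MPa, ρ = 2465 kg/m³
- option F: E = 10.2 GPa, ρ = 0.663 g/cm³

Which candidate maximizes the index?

option F

Convert each candidate to consistent units, then evaluate M:
  option G: E = 112.4 GPa, ρ = 8845 kg/m³
  option B: E = 324.1 GPa, ρ = 10300 kg/m³
  option X: E = 124.2 GPa, ρ = 8900 kg/m³
  option R: E = 31.61 GPa, ρ = 2465 kg/m³
  option F: E = 10.20 GPa, ρ = 663.0 kg/m³
  option F: M = 4.82×10⁻³
  option R: M = 2.28×10⁻³
  option B: M = 1.75×10⁻³
  option X: M = 1.25×10⁻³
  option G: M = 1.20×10⁻³
Option F ranks first.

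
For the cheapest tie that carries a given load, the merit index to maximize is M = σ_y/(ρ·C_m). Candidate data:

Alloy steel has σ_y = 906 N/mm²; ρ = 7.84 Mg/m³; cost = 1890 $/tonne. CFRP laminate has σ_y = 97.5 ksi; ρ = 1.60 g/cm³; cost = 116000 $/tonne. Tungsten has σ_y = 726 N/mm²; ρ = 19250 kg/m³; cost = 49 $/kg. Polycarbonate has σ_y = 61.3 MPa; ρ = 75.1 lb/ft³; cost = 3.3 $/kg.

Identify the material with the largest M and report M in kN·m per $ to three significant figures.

alloy steel, M = 61.1 kN·m per $

Convert each candidate to consistent units, then evaluate M:
  alloy steel: σ_y = 906.0 MPa, ρ = 7840 kg/m³, cost = 1.890 $/kg
  CFRP laminate: σ_y = 672.2 MPa, ρ = 1600 kg/m³, cost = 116.0 $/kg
  tungsten: σ_y = 726.0 MPa, ρ = 19250 kg/m³, cost = 49.00 $/kg
  polycarbonate: σ_y = 61.30 MPa, ρ = 1203 kg/m³, cost = 3.300 $/kg
  alloy steel: M = 61.1 kN·m per $
  polycarbonate: M = 15.4 kN·m per $
  CFRP laminate: M = 3.62 kN·m per $
  tungsten: M = 0.770 kN·m per $
Alloy steel ranks first.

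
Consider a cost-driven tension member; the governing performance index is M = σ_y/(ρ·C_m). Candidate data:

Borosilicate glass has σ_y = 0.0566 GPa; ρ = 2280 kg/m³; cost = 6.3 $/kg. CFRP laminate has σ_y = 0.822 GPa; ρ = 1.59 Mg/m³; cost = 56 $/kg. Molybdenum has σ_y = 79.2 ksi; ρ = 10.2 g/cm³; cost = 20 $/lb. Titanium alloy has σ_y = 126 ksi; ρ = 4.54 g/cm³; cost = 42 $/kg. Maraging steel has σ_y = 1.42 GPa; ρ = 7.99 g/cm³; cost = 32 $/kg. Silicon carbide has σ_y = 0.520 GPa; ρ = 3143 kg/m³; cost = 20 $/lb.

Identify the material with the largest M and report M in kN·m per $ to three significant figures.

CFRP laminate, M = 9.23 kN·m per $

Normalizing units and computing the index:
  borosilicate glass: σ_y = 56.60 MPa, ρ = 2280 kg/m³, cost = 6.300 $/kg
  CFRP laminate: σ_y = 822.0 MPa, ρ = 1590 kg/m³, cost = 56.00 $/kg
  molybdenum: σ_y = 546.1 MPa, ρ = 10200 kg/m³, cost = 44.09 $/kg
  titanium alloy: σ_y = 868.7 MPa, ρ = 4540 kg/m³, cost = 42.00 $/kg
  maraging steel: σ_y = 1420 MPa, ρ = 7990 kg/m³, cost = 32.00 $/kg
  silicon carbide: σ_y = 520.0 MPa, ρ = 3143 kg/m³, cost = 44.09 $/kg
  CFRP laminate: M = 9.23 kN·m per $
  maraging steel: M = 5.55 kN·m per $
  titanium alloy: M = 4.56 kN·m per $
  borosilicate glass: M = 3.94 kN·m per $
  silicon carbide: M = 3.75 kN·m per $
  molybdenum: M = 1.21 kN·m per $
CFRP laminate has the largest M.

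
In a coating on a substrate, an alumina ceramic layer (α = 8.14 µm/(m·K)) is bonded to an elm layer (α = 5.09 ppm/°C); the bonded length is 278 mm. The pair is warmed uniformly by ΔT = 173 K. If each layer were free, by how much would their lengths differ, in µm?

Δα = |8.14 − 5.09|×10⁻⁶/K = 3.05×10⁻⁶/K.
ΔL_mismatch = Δα·L·ΔT = 3.05×10⁻⁶ × 278.0 mm × 173.0 K = 147 µm.

147 µm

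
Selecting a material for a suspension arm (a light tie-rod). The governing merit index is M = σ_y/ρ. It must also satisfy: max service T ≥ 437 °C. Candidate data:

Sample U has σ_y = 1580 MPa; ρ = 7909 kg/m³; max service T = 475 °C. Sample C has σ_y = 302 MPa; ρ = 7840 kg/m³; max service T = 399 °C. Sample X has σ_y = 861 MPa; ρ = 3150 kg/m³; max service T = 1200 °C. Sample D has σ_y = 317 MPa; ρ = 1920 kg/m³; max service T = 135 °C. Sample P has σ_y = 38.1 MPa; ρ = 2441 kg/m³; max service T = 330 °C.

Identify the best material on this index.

sample X

Screen on constraints: max service T ≥ 437 °C. Survivors: sample U, sample X.
Per-candidate index values:
  sample X: M = 273 kN·m/kg
  sample U: M = 200 kN·m/kg
Sample X ranks first.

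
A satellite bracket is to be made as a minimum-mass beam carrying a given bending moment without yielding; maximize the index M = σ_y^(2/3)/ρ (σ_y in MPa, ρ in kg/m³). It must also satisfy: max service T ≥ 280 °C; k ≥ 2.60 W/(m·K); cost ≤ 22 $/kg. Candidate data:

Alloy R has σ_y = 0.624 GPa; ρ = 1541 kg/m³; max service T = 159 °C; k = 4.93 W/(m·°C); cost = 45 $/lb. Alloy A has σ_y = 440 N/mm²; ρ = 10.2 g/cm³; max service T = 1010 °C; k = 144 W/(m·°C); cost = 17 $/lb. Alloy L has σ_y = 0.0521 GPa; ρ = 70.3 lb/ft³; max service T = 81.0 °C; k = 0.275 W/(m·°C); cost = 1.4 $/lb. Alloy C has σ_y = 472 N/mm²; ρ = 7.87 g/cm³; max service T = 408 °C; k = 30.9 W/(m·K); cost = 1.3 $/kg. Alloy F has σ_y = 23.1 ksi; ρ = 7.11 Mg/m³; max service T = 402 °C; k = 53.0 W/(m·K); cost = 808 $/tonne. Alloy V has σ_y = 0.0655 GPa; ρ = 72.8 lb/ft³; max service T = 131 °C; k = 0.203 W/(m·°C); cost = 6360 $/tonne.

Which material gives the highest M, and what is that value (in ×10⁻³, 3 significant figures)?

Screen on constraints: max service T ≥ 280 °C; k ≥ 2.60 W/(m·K); cost ≤ 22 $/kg. Survivors: alloy C, alloy F.
Normalizing units and computing the index:
  alloy C: σ_y = 472.0 MPa, ρ = 7870 kg/m³
  alloy F: σ_y = 159.3 MPa, ρ = 7110 kg/m³
  alloy C: M = 7.70×10⁻³
  alloy F: M = 4.13×10⁻³
The maximum is for alloy C.

alloy C, M = 7.70×10⁻³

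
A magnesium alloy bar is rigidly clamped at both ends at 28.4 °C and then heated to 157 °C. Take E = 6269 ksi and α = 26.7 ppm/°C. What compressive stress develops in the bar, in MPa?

E = 6269 ksi = 43.22 GPa.
ΔT = 128.6 K. Constrained thermal stress σ = E·α·ΔT = 43.22×10³ MPa × 26.7×10⁻⁶ × 128.6 = 148 MPa (compressive).

148 MPa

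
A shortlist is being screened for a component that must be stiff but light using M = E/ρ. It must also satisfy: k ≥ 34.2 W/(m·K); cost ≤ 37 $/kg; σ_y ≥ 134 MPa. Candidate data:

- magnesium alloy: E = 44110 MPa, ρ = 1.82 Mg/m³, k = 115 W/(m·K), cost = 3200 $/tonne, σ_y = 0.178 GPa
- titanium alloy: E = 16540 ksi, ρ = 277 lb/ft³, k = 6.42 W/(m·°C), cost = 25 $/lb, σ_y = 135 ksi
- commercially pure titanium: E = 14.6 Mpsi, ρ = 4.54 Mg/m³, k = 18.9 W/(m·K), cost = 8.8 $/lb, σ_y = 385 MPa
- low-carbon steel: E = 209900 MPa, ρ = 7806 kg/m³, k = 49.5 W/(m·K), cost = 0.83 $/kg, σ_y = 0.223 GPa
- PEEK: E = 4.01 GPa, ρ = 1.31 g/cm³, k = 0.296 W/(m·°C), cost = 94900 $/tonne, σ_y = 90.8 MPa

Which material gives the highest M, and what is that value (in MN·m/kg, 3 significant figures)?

low-carbon steel, M = 26.9 MN·m/kg

Screen on constraints: k ≥ 34.2 W/(m·K); cost ≤ 37 $/kg; σ_y ≥ 134 MPa. Survivors: magnesium alloy, low-carbon steel.
Convert each candidate to consistent units, then evaluate M:
  magnesium alloy: E = 44.11 GPa, ρ = 1820 kg/m³
  low-carbon steel: E = 209.9 GPa, ρ = 7806 kg/m³
  low-carbon steel: M = 26.9 MN·m/kg
  magnesium alloy: M = 24.2 MN·m/kg
The maximum is for low-carbon steel.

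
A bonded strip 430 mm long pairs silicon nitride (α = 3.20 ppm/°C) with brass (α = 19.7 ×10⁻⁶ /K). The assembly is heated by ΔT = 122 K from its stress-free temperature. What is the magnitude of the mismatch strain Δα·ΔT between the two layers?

Δα = |3.20 − 19.7|×10⁻⁶/K = 16.5×10⁻⁶/K.
Mismatch strain = Δα·ΔT = 16.5×10⁻⁶ × 122.0 = 2.01×10⁻³.

2.01×10⁻³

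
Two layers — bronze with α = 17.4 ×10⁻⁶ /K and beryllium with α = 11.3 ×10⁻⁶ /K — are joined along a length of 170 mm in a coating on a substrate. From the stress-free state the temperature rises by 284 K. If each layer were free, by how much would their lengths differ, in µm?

Δα = |17.4 − 11.3|×10⁻⁶/K = 6.10×10⁻⁶/K.
ΔL_mismatch = Δα·L·ΔT = 6.10×10⁻⁶ × 170.0 mm × 284.0 K = 295 µm.

295 µm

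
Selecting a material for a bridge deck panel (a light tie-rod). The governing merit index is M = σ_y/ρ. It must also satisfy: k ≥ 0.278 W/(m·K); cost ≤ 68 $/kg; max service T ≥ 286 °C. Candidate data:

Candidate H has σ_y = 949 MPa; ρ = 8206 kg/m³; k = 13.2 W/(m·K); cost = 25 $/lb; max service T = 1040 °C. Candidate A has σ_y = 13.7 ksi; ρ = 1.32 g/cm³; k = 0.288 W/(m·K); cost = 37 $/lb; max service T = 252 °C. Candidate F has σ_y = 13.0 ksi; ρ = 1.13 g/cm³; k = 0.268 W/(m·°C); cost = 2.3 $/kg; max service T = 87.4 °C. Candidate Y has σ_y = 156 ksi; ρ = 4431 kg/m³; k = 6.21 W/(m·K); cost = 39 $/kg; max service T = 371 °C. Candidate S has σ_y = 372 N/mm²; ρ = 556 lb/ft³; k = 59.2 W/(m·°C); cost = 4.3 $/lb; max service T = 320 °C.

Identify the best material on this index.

Screen on constraints: k ≥ 0.278 W/(m·K); cost ≤ 68 $/kg; max service T ≥ 286 °C. Survivors: candidate H, candidate Y, candidate S.
In SI units:
  candidate H: σ_y = 949.0 MPa, ρ = 8206 kg/m³
  candidate Y: σ_y = 1076 MPa, ρ = 4431 kg/m³
  candidate S: σ_y = 372.0 MPa, ρ = 8906 kg/m³
  candidate Y: M = 243 kN·m/kg
  candidate H: M = 116 kN·m/kg
  candidate S: M = 41.8 kN·m/kg
The maximum is for candidate Y.

candidate Y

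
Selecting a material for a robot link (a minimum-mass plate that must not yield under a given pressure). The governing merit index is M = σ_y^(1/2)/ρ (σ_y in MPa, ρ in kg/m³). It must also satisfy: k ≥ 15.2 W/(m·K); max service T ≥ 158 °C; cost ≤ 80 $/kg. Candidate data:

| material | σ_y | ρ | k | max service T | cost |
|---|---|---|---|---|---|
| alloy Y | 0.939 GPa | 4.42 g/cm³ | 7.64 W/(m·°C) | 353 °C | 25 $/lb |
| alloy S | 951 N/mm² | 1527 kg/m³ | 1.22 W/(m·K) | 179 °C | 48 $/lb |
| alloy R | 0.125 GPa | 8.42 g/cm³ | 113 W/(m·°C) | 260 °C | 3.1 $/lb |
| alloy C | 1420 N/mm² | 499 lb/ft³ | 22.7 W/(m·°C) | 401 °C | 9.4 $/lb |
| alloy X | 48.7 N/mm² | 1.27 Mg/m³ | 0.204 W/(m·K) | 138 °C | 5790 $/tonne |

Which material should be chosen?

alloy C

Screen on constraints: k ≥ 15.2 W/(m·K); max service T ≥ 158 °C; cost ≤ 80 $/kg. Survivors: alloy R, alloy C.
Convert each candidate to consistent units, then evaluate M:
  alloy R: σ_y = 125.0 MPa, ρ = 8420 kg/m³
  alloy C: σ_y = 1420 MPa, ρ = 7993 kg/m³
  alloy C: M = 4.71×10⁻³
  alloy R: M = 1.33×10⁻³
The maximum is for alloy C.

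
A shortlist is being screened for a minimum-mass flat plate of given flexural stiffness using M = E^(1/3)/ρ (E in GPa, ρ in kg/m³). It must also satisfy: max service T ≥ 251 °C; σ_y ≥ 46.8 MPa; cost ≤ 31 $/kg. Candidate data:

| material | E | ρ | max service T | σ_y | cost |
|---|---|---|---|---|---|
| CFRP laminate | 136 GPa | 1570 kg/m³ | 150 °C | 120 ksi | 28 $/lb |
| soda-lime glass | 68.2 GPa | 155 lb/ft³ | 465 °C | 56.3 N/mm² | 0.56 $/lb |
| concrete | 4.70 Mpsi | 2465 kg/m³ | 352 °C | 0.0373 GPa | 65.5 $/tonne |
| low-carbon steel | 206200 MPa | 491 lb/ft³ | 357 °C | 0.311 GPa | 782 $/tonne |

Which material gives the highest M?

Screen on constraints: max service T ≥ 251 °C; σ_y ≥ 46.8 MPa; cost ≤ 31 $/kg. Survivors: soda-lime glass, low-carbon steel.
In SI units:
  soda-lime glass: E = 68.20 GPa, ρ = 2483 kg/m³
  low-carbon steel: E = 206.2 GPa, ρ = 7865 kg/m³
  soda-lime glass: M = 1.65×10⁻³
  low-carbon steel: M = 0.751×10⁻³
Highest index: soda-lime glass.

soda-lime glass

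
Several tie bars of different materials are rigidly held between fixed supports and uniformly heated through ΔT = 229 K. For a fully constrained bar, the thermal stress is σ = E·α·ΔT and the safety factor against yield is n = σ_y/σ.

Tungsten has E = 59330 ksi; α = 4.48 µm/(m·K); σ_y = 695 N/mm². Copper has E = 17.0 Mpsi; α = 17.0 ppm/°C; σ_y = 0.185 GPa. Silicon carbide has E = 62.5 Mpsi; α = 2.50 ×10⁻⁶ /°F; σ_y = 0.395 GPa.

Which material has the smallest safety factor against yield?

In consistent units (E in GPa, α in ×10⁻⁶/K, σ_y in MPa):
  tungsten: E = 409.1, α = 4.48, σ_y = 695.0 → σ = 420 MPa, n = 1.66
  copper: E = 117.2, α = 17.0, σ_y = 185.0 → σ = 456 MPa, n = 0.405
  silicon carbide: E = 430.9, α = 4.50, σ_y = 395.0 → σ = 444 MPa, n = 0.890
Smallest n: copper with n = 0.405.

copper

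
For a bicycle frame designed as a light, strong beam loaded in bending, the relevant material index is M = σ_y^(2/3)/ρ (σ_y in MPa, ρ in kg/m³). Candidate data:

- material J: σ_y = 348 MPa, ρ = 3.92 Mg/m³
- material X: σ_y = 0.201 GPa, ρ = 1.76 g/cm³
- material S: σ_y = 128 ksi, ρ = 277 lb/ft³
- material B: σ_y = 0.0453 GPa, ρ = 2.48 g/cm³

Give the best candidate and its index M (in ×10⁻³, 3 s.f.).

Convert each candidate to consistent units, then evaluate M:
  material J: σ_y = 348.0 MPa, ρ = 3920 kg/m³
  material X: σ_y = 201.0 MPa, ρ = 1760 kg/m³
  material S: σ_y = 882.5 MPa, ρ = 4437 kg/m³
  material B: σ_y = 45.30 MPa, ρ = 2480 kg/m³
  material S: M = 20.7×10⁻³
  material X: M = 19.5×10⁻³
  material J: M = 12.6×10⁻³
  material B: M = 5.12×10⁻³
Highest index: material S.

material S, M = 20.7×10⁻³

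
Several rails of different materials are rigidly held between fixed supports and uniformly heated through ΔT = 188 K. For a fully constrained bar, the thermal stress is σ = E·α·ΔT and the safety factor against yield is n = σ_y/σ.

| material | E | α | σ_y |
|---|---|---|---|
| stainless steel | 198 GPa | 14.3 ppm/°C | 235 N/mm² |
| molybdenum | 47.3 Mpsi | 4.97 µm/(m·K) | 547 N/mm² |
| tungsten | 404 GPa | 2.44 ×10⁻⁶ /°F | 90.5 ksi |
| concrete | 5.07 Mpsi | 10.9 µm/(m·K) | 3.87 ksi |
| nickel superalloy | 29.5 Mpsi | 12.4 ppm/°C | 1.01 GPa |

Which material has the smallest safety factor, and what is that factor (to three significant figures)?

concrete, n = 0.372

With everything in SI (GPa, ×10⁻⁶/K, MPa):
  stainless steel: E = 198.0, α = 14.3, σ_y = 235.0 → σ = 532 MPa, n = 0.441
  molybdenum: E = 326.1, α = 4.97, σ_y = 547.0 → σ = 305 MPa, n = 1.80
  tungsten: E = 404.0, α = 4.39, σ_y = 624.0 → σ = 334 MPa, n = 1.87
  concrete: E = 34.96, α = 10.9, σ_y = 26.68 → σ = 71.6 MPa, n = 0.372
  nickel superalloy: E = 203.4, α = 12.4, σ_y = 1010 → σ = 474 MPa, n = 2.13
The minimum is concrete at n = 0.372.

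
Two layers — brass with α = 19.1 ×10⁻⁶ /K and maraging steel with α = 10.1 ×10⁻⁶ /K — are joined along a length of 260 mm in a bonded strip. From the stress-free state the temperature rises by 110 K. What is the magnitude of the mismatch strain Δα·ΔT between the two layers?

9.90×10⁻⁴

Δα = |19.1 − 10.1|×10⁻⁶/K = 9.00×10⁻⁶/K.
Mismatch strain = Δα·ΔT = 9.00×10⁻⁶ × 110.0 = 9.90×10⁻⁴.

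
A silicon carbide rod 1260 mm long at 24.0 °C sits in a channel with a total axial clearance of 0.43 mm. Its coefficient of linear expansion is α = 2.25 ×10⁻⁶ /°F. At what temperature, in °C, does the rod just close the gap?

108 °C

α = 2.25×10⁻⁶/°F × 9/5 = 4.05×10⁻⁶/K.
α·L₀·ΔT = 0.43 mm ⇒ ΔT = 0.43 / (4.05×10⁻⁶ × 1260.0) = 84.26 K.
T = 24.0 + 84.26 = 108.3 °C.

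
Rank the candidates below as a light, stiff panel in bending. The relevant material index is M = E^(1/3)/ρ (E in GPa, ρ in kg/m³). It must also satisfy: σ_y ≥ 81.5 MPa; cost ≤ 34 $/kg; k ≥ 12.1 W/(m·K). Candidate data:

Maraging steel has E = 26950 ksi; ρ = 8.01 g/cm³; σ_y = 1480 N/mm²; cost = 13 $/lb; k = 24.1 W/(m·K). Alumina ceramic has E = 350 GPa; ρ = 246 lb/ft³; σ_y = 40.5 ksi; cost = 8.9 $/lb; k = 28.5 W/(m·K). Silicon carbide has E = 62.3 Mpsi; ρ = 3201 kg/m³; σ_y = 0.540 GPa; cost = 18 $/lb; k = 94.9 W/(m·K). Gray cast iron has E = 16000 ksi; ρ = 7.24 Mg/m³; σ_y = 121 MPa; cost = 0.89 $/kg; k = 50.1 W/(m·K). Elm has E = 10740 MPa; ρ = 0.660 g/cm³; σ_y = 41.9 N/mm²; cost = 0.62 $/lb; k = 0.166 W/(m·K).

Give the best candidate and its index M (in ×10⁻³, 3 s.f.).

Screen on constraints: σ_y ≥ 81.5 MPa; cost ≤ 34 $/kg; k ≥ 12.1 W/(m·K). Survivors: maraging steel, alumina ceramic, gray cast iron.
Normalizing units and computing the index:
  maraging steel: E = 185.8 GPa, ρ = 8010 kg/m³
  alumina ceramic: E = 350.0 GPa, ρ = 3941 kg/m³
  gray cast iron: E = 110.3 GPa, ρ = 7240 kg/m³
  alumina ceramic: M = 1.79×10⁻³
  maraging steel: M = 0.712×10⁻³
  gray cast iron: M = 0.662×10⁻³
The maximum is for alumina ceramic.

alumina ceramic, M = 1.79×10⁻³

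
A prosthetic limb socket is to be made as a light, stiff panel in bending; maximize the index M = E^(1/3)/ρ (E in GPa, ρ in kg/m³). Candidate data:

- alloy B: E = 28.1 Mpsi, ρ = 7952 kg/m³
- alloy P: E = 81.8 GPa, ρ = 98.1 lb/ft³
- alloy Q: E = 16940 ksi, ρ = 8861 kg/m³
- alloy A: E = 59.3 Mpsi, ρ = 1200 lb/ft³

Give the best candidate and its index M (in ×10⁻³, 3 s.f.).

After converting to SI:
  alloy B: E = 193.7 GPa, ρ = 7952 kg/m³
  alloy P: E = 81.80 GPa, ρ = 1571 kg/m³
  alloy Q: E = 116.8 GPa, ρ = 8861 kg/m³
  alloy A: E = 408.9 GPa, ρ = 19220 kg/m³
  alloy P: M = 2.76×10⁻³
  alloy B: M = 0.728×10⁻³
  alloy Q: M = 0.552×10⁻³
  alloy A: M = 0.386×10⁻³
Highest index: alloy P.

alloy P, M = 2.76×10⁻³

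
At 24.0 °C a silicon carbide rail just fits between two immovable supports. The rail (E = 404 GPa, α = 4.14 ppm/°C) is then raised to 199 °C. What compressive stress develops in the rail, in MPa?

ΔT = 175.0 K. Constrained thermal stress σ = E·α·ΔT = 404.0×10³ MPa × 4.14×10⁻⁶ × 175.0 = 293 MPa (compressive).

293 MPa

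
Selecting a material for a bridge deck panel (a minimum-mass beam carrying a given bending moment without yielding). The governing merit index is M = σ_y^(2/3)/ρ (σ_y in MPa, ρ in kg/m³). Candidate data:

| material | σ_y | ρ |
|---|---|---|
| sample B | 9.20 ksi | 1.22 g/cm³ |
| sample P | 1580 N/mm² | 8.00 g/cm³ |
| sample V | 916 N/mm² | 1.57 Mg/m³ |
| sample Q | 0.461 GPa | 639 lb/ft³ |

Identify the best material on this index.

sample V

Normalizing units and computing the index:
  sample B: σ_y = 63.43 MPa, ρ = 1220 kg/m³
  sample P: σ_y = 1580 MPa, ρ = 8000 kg/m³
  sample V: σ_y = 916.0 MPa, ρ = 1570 kg/m³
  sample Q: σ_y = 461.0 MPa, ρ = 10240 kg/m³
  sample V: M = 60.1×10⁻³
  sample P: M = 17.0×10⁻³
  sample B: M = 13.0×10⁻³
  sample Q: M = 5.83×10⁻³
The maximum is for sample V.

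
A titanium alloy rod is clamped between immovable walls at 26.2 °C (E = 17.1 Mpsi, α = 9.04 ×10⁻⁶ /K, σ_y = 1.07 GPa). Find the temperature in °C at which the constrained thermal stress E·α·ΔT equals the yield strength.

E = 17.1 Mpsi = 117.9 GPa.
σ_y = 1.07 GPa = 1070 MPa.
E·α·ΔT = 1070 MPa ⇒ ΔT = 1070 / (117.9×10³ × 9.04×10⁻⁶) = 1004 K.
T = 26.2 + 1004 = 1030 °C.

1030 °C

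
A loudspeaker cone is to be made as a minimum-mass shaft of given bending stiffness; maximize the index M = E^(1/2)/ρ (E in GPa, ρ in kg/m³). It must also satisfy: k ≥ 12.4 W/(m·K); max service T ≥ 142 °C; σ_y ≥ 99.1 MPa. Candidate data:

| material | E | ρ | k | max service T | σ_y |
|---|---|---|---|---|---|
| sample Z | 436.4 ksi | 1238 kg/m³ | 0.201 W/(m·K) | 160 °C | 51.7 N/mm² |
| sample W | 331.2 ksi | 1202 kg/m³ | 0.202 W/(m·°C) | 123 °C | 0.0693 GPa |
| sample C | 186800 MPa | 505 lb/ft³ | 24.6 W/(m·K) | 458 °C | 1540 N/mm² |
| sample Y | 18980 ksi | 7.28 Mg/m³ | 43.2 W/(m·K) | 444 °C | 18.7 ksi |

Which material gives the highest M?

Screen on constraints: k ≥ 12.4 W/(m·K); max service T ≥ 142 °C; σ_y ≥ 99.1 MPa. Survivors: sample C, sample Y.
Putting every candidate on a common basis:
  sample C: E = 186.8 GPa, ρ = 8089 kg/m³
  sample Y: E = 130.9 GPa, ρ = 7280 kg/m³
  sample C: M = 1.69×10⁻³
  sample Y: M = 1.57×10⁻³
The maximum is for sample C.

sample C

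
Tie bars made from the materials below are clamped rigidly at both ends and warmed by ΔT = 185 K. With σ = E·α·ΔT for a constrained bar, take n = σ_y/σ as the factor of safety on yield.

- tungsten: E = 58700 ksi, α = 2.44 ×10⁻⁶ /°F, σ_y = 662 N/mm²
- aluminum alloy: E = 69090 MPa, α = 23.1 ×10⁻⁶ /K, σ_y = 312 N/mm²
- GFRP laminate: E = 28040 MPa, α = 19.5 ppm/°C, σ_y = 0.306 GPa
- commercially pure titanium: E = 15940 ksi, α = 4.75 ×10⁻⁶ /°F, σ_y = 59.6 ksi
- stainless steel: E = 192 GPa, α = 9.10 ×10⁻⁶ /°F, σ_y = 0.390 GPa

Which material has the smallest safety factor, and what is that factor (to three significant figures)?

stainless steel, n = 0.670

In consistent units (E in GPa, α in ×10⁻⁶/K, σ_y in MPa):
  tungsten: E = 404.7, α = 4.39, σ_y = 662.0 → σ = 329 MPa, n = 2.01
  aluminum alloy: E = 69.09, α = 23.1, σ_y = 312.0 → σ = 295 MPa, n = 1.06
  GFRP laminate: E = 28.04, α = 19.5, σ_y = 306.0 → σ = 101 MPa, n = 3.03
  commercially pure titanium: E = 109.9, α = 8.55, σ_y = 410.9 → σ = 174 MPa, n = 2.36
  stainless steel: E = 192.0, α = 16.4, σ_y = 390.0 → σ = 582 MPa, n = 0.670
Stainless steel has the lowest safety factor, n = 0.670.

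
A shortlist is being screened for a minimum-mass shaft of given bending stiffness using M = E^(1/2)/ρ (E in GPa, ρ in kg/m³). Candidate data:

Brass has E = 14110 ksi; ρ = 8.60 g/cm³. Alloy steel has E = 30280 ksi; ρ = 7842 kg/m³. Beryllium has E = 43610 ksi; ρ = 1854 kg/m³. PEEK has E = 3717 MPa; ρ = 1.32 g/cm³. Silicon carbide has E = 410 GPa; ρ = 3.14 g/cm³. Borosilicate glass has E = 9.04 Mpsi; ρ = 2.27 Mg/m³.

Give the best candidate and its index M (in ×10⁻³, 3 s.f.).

Putting every candidate on a common basis:
  brass: E = 97.29 GPa, ρ = 8600 kg/m³
  alloy steel: E = 208.8 GPa, ρ = 7842 kg/m³
  beryllium: E = 300.7 GPa, ρ = 1854 kg/m³
  PEEK: E = 3.717 GPa, ρ = 1320 kg/m³
  silicon carbide: E = 410.0 GPa, ρ = 3140 kg/m³
  borosilicate glass: E = 62.33 GPa, ρ = 2270 kg/m³
  beryllium: M = 9.35×10⁻³
  silicon carbide: M = 6.45×10⁻³
  borosilicate glass: M = 3.48×10⁻³
  alloy steel: M = 1.84×10⁻³
  PEEK: M = 1.46×10⁻³
  brass: M = 1.15×10⁻³
The maximum is for beryllium.

beryllium, M = 9.35×10⁻³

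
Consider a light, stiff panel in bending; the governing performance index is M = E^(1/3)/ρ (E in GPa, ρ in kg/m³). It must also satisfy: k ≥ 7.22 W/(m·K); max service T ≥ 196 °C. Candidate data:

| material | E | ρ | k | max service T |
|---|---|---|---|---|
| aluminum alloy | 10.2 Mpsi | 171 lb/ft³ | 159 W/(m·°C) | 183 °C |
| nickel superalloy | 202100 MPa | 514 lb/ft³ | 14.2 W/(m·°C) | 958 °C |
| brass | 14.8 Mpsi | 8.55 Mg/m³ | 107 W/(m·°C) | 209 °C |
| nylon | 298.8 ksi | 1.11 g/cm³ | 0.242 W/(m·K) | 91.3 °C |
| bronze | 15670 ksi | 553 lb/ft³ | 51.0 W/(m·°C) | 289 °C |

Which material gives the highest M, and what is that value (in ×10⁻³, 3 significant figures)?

nickel superalloy, M = 0.713×10⁻³

Screen on constraints: k ≥ 7.22 W/(m·K); max service T ≥ 196 °C. Survivors: nickel superalloy, brass, bronze.
After converting to SI:
  nickel superalloy: E = 202.1 GPa, ρ = 8233 kg/m³
  brass: E = 102.0 GPa, ρ = 8550 kg/m³
  bronze: E = 108.0 GPa, ρ = 8858 kg/m³
  nickel superalloy: M = 0.713×10⁻³
  brass: M = 0.547×10⁻³
  bronze: M = 0.538×10⁻³
Nickel superalloy ranks first.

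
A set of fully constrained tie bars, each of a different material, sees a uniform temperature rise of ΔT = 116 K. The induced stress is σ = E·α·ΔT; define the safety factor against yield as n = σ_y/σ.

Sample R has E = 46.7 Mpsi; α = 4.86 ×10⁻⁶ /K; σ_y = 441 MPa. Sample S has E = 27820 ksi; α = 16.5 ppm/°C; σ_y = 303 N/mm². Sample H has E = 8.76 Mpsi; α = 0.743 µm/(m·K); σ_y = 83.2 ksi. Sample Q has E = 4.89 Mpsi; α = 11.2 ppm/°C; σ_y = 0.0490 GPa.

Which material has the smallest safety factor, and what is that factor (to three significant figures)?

sample S, n = 0.825

In consistent units (E in GPa, α in ×10⁻⁶/K, σ_y in MPa):
  sample R: E = 322.0, α = 4.86, σ_y = 441.0 → σ = 182 MPa, n = 2.43
  sample S: E = 191.8, α = 16.5, σ_y = 303.0 → σ = 367 MPa, n = 0.825
  sample H: E = 60.40, α = 0.743, σ_y = 573.6 → σ = 5.21 MPa, n = 110
  sample Q: E = 33.72, α = 11.2, σ_y = 49.00 → σ = 43.8 MPa, n = 1.12
Sample S has the lowest safety factor, n = 0.825.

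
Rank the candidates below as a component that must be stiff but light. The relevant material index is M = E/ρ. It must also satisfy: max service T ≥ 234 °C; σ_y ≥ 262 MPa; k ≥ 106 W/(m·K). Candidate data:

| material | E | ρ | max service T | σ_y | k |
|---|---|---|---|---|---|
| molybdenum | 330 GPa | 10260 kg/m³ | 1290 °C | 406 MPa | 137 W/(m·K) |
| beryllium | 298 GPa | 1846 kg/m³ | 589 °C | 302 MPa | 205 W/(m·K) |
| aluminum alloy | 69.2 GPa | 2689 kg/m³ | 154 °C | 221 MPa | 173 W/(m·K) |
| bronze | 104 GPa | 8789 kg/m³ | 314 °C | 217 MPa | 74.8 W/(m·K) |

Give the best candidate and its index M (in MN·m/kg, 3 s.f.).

beryllium, M = 161 MN·m/kg

Screen on constraints: max service T ≥ 234 °C; σ_y ≥ 262 MPa; k ≥ 106 W/(m·K). Survivors: molybdenum, beryllium.
Evaluate M for each candidate:
  beryllium: M = 161 MN·m/kg
  molybdenum: M = 32.2 MN·m/kg
The maximum is for beryllium.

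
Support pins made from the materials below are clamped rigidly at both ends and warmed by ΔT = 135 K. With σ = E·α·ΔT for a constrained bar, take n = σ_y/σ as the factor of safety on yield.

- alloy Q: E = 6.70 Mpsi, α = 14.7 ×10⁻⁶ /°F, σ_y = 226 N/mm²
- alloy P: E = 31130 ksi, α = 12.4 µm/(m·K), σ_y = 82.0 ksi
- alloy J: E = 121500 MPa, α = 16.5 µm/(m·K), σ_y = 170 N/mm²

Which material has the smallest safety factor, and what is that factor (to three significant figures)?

alloy J, n = 0.628

In consistent units (E in GPa, α in ×10⁻⁶/K, σ_y in MPa):
  alloy Q: E = 46.19, α = 26.5, σ_y = 226.0 → σ = 165 MPa, n = 1.37
  alloy P: E = 214.6, α = 12.4, σ_y = 565.4 → σ = 359 MPa, n = 1.57
  alloy J: E = 121.5, α = 16.5, σ_y = 170.0 → σ = 271 MPa, n = 0.628
Alloy J has the lowest safety factor, n = 0.628.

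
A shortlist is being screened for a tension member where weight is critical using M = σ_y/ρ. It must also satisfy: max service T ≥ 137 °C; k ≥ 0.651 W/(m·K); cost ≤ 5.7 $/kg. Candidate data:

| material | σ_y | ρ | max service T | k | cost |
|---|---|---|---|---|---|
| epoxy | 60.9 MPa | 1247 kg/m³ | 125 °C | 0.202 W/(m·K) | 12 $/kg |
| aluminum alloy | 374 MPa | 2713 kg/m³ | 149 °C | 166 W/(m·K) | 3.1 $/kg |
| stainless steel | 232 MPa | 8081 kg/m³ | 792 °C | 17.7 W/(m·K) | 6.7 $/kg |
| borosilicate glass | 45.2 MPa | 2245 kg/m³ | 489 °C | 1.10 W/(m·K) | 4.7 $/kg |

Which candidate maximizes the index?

Screen on constraints: max service T ≥ 137 °C; k ≥ 0.651 W/(m·K); cost ≤ 5.7 $/kg. Survivors: aluminum alloy, borosilicate glass.
Evaluate M for each candidate:
  aluminum alloy: M = 138 kN·m/kg
  borosilicate glass: M = 20.1 kN·m/kg
Highest index: aluminum alloy.

aluminum alloy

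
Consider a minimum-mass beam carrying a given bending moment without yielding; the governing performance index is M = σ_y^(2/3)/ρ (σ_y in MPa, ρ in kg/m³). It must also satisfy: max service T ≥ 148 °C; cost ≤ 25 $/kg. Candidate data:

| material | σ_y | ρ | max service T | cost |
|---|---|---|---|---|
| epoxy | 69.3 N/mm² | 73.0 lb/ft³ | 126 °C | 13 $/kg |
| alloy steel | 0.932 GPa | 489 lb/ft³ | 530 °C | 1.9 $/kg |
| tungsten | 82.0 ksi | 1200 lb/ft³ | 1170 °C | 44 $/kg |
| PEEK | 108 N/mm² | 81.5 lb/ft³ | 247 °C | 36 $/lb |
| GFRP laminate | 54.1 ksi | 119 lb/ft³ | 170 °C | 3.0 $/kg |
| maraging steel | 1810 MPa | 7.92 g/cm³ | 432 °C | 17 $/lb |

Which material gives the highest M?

GFRP laminate

Screen on constraints: max service T ≥ 148 °C; cost ≤ 25 $/kg. Survivors: alloy steel, GFRP laminate.
After converting to SI:
  alloy steel: σ_y = 932.0 MPa, ρ = 7833 kg/m³
  GFRP laminate: σ_y = 373.0 MPa, ρ = 1906 kg/m³
  GFRP laminate: M = 27.2×10⁻³
  alloy steel: M = 12.2×10⁻³
The maximum is for GFRP laminate.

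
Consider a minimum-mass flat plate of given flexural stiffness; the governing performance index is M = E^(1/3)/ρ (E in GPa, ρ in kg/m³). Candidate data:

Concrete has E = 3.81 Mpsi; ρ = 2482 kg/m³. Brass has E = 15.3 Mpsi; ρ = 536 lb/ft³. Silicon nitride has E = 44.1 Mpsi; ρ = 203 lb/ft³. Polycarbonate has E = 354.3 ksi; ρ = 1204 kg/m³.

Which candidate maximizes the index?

Normalizing units and computing the index:
  concrete: E = 26.27 GPa, ρ = 2482 kg/m³
  brass: E = 105.5 GPa, ρ = 8586 kg/m³
  silicon nitride: E = 304.1 GPa, ρ = 3252 kg/m³
  polycarbonate: E = 2.443 GPa, ρ = 1204 kg/m³
  silicon nitride: M = 2.07×10⁻³
  concrete: M = 1.20×10⁻³
  polycarbonate: M = 1.12×10⁻³
  brass: M = 0.550×10⁻³
The maximum is for silicon nitride.

silicon nitride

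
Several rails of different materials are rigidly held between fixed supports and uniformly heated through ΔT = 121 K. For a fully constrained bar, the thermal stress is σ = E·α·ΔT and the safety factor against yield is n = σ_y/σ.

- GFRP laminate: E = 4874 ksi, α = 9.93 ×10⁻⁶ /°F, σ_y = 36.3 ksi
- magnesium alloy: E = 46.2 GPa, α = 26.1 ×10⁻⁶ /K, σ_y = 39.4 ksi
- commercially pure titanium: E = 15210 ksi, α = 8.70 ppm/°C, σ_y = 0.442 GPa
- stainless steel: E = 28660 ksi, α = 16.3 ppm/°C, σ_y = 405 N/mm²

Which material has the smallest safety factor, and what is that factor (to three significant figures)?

With everything in SI (GPa, ×10⁻⁶/K, MPa):
  GFRP laminate: E = 33.61, α = 17.9, σ_y = 250.3 → σ = 72.7 MPa, n = 3.44
  magnesium alloy: E = 46.20, α = 26.1, σ_y = 271.7 → σ = 146 MPa, n = 1.86
  commercially pure titanium: E = 104.9, α = 8.70, σ_y = 442.0 → σ = 110 MPa, n = 4.00
  stainless steel: E = 197.6, α = 16.3, σ_y = 405.0 → σ = 390 MPa, n = 1.04
Smallest n: stainless steel with n = 1.04.

stainless steel, n = 1.04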